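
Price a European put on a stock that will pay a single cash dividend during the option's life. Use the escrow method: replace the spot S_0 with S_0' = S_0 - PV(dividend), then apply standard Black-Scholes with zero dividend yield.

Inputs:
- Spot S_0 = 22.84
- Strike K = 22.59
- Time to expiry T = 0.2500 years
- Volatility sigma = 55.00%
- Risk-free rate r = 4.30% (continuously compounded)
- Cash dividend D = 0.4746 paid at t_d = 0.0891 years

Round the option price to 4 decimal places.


Answer: Price = 2.4358

Derivation:
PV(D) = D * exp(-r * t_d) = 0.4746 * 0.99617603 = 0.47278514
S_0' = S_0 - PV(D) = 22.8400 - 0.47278514 = 22.36721486
d1 = (ln(S_0'/K) + (r + sigma^2/2)*T) / (sigma*sqrt(T)) = 0.14055067
d2 = d1 - sigma*sqrt(T) = -0.13444933
exp(-rT) = 0.98930757
N(-d1) = 0.44411246; N(-d2) = 0.55347636
P = K * exp(-rT) * N(-d2) - S_0' * N(-d1) = 22.5900 * 0.98930757 * 0.55347636 - 22.36721486 * 0.44411246 = 2.4358


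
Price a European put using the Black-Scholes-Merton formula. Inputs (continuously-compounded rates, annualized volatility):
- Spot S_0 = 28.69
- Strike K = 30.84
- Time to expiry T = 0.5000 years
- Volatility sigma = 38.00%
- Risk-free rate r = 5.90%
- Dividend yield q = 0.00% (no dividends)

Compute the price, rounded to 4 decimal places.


Answer: Price = 3.7993

Derivation:
d1 = (ln(S/K) + (r - q + 0.5*sigma^2) * T) / (sigma * sqrt(T)) = -0.02480054
d2 = d1 - sigma * sqrt(T) = -0.29350111
exp(-rT) = 0.97093088; exp(-qT) = 1.00000000
P = K * exp(-rT) * N(-d2) - S_0 * exp(-qT) * N(-d1)
N(-d1) = 0.50989297; N(-d2) = 0.61543043
P = 30.8400 * 0.97093088 * 0.61543043 - 28.6900 * 1.00000000 * 0.50989297 = 3.7993


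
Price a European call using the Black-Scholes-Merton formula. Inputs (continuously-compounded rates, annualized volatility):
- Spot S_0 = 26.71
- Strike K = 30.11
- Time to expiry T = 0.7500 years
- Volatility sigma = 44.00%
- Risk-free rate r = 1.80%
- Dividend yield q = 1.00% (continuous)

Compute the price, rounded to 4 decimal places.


d1 = (ln(S/K) + (r - q + 0.5*sigma^2) * T) / (sigma * sqrt(T)) = -0.10817265
d2 = d1 - sigma * sqrt(T) = -0.48922383
exp(-rT) = 0.98659072; exp(-qT) = 0.99252805
C = S_0 * exp(-qT) * N(d1) - K * exp(-rT) * N(d2)
N(d1) = 0.45692937; N(d2) = 0.31234162
C = 26.7100 * 0.99252805 * 0.45692937 - 30.1100 * 0.98659072 * 0.31234162 = 2.8349

Answer: Price = 2.8349


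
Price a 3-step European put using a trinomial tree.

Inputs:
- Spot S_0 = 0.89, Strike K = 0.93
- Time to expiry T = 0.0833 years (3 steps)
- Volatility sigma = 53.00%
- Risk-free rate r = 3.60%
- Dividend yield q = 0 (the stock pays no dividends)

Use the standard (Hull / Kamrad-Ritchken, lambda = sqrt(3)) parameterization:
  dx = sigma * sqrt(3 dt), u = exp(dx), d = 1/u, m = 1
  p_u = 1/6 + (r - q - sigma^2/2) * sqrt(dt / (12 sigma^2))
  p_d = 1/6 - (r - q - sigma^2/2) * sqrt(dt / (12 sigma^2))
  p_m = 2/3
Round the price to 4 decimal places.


Answer: Price = V(0,0) = 0.0766

Derivation:
dt = T/N = 0.027767; dx = sigma*sqrt(3*dt) = 0.152967
u = exp(dx) = 1.165287; d = 1/u = 0.858158
p_u = 0.157187, p_m = 0.666667, p_d = 0.176147
Discount per step: exp(-r*dt) = 0.999001
Stock lattice S(k, j) with j the centered position index:
  k=0: S(0,+0) = 0.8900
  k=1: S(1,-1) = 0.7638; S(1,+0) = 0.8900; S(1,+1) = 1.0371
  k=2: S(2,-2) = 0.6554; S(2,-1) = 0.7638; S(2,+0) = 0.8900; S(2,+1) = 1.0371; S(2,+2) = 1.2085
  k=3: S(3,-3) = 0.5625; S(3,-2) = 0.6554; S(3,-1) = 0.7638; S(3,+0) = 0.8900; S(3,+1) = 1.0371; S(3,+2) = 1.2085; S(3,+3) = 1.4083
Terminal payoffs V(N, j) = max(K - S_T, 0):
  V(3,-3) = 0.367540; V(3,-2) = 0.274573; V(3,-1) = 0.166240; V(3,+0) = 0.040000; V(3,+1) = 0.000000; V(3,+2) = 0.000000; V(3,+3) = 0.000000
Backward induction: V(k, j) = exp(-r*dt) * [p_u * V(k+1, j+1) + p_m * V(k+1, j) + p_d * V(k+1, j-1)]
  V(2,-2) = exp(-r*dt) * [p_u*0.166240 + p_m*0.274573 + p_d*0.367540] = 0.273647
  V(2,-1) = exp(-r*dt) * [p_u*0.040000 + p_m*0.166240 + p_d*0.274573] = 0.165314
  V(2,+0) = exp(-r*dt) * [p_u*0.000000 + p_m*0.040000 + p_d*0.166240] = 0.055893
  V(2,+1) = exp(-r*dt) * [p_u*0.000000 + p_m*0.000000 + p_d*0.040000] = 0.007039
  V(2,+2) = exp(-r*dt) * [p_u*0.000000 + p_m*0.000000 + p_d*0.000000] = 0.000000
  V(1,-1) = exp(-r*dt) * [p_u*0.055893 + p_m*0.165314 + p_d*0.273647] = 0.167030
  V(1,+0) = exp(-r*dt) * [p_u*0.007039 + p_m*0.055893 + p_d*0.165314] = 0.067421
  V(1,+1) = exp(-r*dt) * [p_u*0.000000 + p_m*0.007039 + p_d*0.055893] = 0.014523
  V(0,+0) = exp(-r*dt) * [p_u*0.014523 + p_m*0.067421 + p_d*0.167030] = 0.076575


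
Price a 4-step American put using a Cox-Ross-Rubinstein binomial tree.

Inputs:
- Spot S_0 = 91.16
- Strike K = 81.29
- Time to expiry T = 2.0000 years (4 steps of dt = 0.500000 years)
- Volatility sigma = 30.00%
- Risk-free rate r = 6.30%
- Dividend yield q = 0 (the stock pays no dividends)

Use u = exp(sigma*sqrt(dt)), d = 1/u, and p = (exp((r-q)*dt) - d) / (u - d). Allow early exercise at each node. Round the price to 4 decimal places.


Answer: Price = V(0,0) = 6.8196

Derivation:
dt = T/N = 0.500000
u = exp(sigma*sqrt(dt)) = 1.236311; d = 1/u = 0.808858
p = (exp((r-q)*dt) - d) / (u - d) = 0.522030
Discount per step: exp(-r*dt) = 0.968991
Stock lattice S(k, i) with i counting down-moves:
  k=0: S(0,0) = 91.1600
  k=1: S(1,0) = 112.7021; S(1,1) = 73.7355
  k=2: S(2,0) = 139.3349; S(2,1) = 91.1600; S(2,2) = 59.6415
  k=3: S(3,0) = 172.2613; S(3,1) = 112.7021; S(3,2) = 73.7355; S(3,3) = 48.2415
  k=4: S(4,0) = 212.9685; S(4,1) = 139.3349; S(4,2) = 91.1600; S(4,3) = 59.6415; S(4,4) = 39.0205
Terminal payoffs V(N, i) = max(K - S_T, 0):
  V(4,0) = 0.000000; V(4,1) = 0.000000; V(4,2) = 0.000000; V(4,3) = 21.648470; V(4,4) = 42.269464
Backward induction: V(k, i) = exp(-r*dt) * [p * V(k+1, i) + (1-p) * V(k+1, i+1)]; then take max(V_cont, immediate exercise) for American.
  V(3,0) = exp(-r*dt) * [p*0.000000 + (1-p)*0.000000] = 0.000000; exercise = 0.000000; V(3,0) = max -> 0.000000
  V(3,1) = exp(-r*dt) * [p*0.000000 + (1-p)*0.000000] = 0.000000; exercise = 0.000000; V(3,1) = max -> 0.000000
  V(3,2) = exp(-r*dt) * [p*0.000000 + (1-p)*21.648470] = 10.026455; exercise = 7.554514; V(3,2) = max -> 10.026455
  V(3,3) = exp(-r*dt) * [p*21.648470 + (1-p)*42.269464] = 30.527753; exercise = 33.048478; V(3,3) = max -> 33.048478
  V(2,0) = exp(-r*dt) * [p*0.000000 + (1-p)*0.000000] = 0.000000; exercise = 0.000000; V(2,0) = max -> 0.000000
  V(2,1) = exp(-r*dt) * [p*0.000000 + (1-p)*10.026455] = 4.643737; exercise = 0.000000; V(2,1) = max -> 4.643737
  V(2,2) = exp(-r*dt) * [p*10.026455 + (1-p)*33.048478] = 20.378158; exercise = 21.648470; V(2,2) = max -> 21.648470
  V(1,0) = exp(-r*dt) * [p*0.000000 + (1-p)*4.643737] = 2.150739; exercise = 0.000000; V(1,0) = max -> 2.150739
  V(1,1) = exp(-r*dt) * [p*4.643737 + (1-p)*21.648470] = 12.375455; exercise = 7.554514; V(1,1) = max -> 12.375455
  V(0,0) = exp(-r*dt) * [p*2.150739 + (1-p)*12.375455] = 6.819608; exercise = 0.000000; V(0,0) = max -> 6.819608


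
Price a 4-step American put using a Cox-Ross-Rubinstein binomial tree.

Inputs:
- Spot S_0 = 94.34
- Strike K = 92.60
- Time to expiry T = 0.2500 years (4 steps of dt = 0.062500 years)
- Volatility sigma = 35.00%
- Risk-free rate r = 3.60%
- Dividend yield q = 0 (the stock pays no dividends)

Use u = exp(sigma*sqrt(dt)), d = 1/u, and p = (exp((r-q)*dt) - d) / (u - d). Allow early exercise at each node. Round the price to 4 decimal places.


dt = T/N = 0.062500
u = exp(sigma*sqrt(dt)) = 1.091442; d = 1/u = 0.916219
p = (exp((r-q)*dt) - d) / (u - d) = 0.490994
Discount per step: exp(-r*dt) = 0.997753
Stock lattice S(k, i) with i counting down-moves:
  k=0: S(0,0) = 94.3400
  k=1: S(1,0) = 102.9667; S(1,1) = 86.4361
  k=2: S(2,0) = 112.3822; S(2,1) = 94.3400; S(2,2) = 79.1944
  k=3: S(3,0) = 122.6586; S(3,1) = 102.9667; S(3,2) = 86.4361; S(3,3) = 72.5594
  k=4: S(4,0) = 133.8748; S(4,1) = 112.3822; S(4,2) = 94.3400; S(4,3) = 79.1944; S(4,4) = 66.4803
Terminal payoffs V(N, i) = max(K - S_T, 0):
  V(4,0) = 0.000000; V(4,1) = 0.000000; V(4,2) = 0.000000; V(4,3) = 13.405625; V(4,4) = 26.119726
Backward induction: V(k, i) = exp(-r*dt) * [p * V(k+1, i) + (1-p) * V(k+1, i+1)]; then take max(V_cont, immediate exercise) for American.
  V(3,0) = exp(-r*dt) * [p*0.000000 + (1-p)*0.000000] = 0.000000; exercise = 0.000000; V(3,0) = max -> 0.000000
  V(3,1) = exp(-r*dt) * [p*0.000000 + (1-p)*0.000000] = 0.000000; exercise = 0.000000; V(3,1) = max -> 0.000000
  V(3,2) = exp(-r*dt) * [p*0.000000 + (1-p)*13.405625] = 6.808206; exercise = 6.163912; V(3,2) = max -> 6.808206
  V(3,3) = exp(-r*dt) * [p*13.405625 + (1-p)*26.119726] = 19.832503; exercise = 20.040619; V(3,3) = max -> 20.040619
  V(2,0) = exp(-r*dt) * [p*0.000000 + (1-p)*0.000000] = 0.000000; exercise = 0.000000; V(2,0) = max -> 0.000000
  V(2,1) = exp(-r*dt) * [p*0.000000 + (1-p)*6.808206] = 3.457628; exercise = 0.000000; V(2,1) = max -> 3.457628
  V(2,2) = exp(-r*dt) * [p*6.808206 + (1-p)*20.040619] = 13.513142; exercise = 13.405625; V(2,2) = max -> 13.513142
  V(1,0) = exp(-r*dt) * [p*0.000000 + (1-p)*3.457628] = 1.755997; exercise = 0.000000; V(1,0) = max -> 1.755997
  V(1,1) = exp(-r*dt) * [p*3.457628 + (1-p)*13.513142] = 8.556669; exercise = 6.163912; V(1,1) = max -> 8.556669
  V(0,0) = exp(-r*dt) * [p*1.755997 + (1-p)*8.556669] = 5.205853; exercise = 0.000000; V(0,0) = max -> 5.205853

Answer: Price = V(0,0) = 5.2059


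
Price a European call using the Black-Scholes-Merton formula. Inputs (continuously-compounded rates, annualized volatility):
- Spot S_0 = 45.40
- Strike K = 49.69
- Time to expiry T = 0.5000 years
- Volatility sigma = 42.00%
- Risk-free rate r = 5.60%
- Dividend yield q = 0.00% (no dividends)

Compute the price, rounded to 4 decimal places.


Answer: Price = 4.1928

Derivation:
d1 = (ln(S/K) + (r - q + 0.5*sigma^2) * T) / (sigma * sqrt(T)) = -0.06125431
d2 = d1 - sigma * sqrt(T) = -0.35823915
exp(-rT) = 0.97238837; exp(-qT) = 1.00000000
C = S_0 * exp(-qT) * N(d1) - K * exp(-rT) * N(d2)
N(d1) = 0.47557834; N(d2) = 0.36008217
C = 45.4000 * 1.00000000 * 0.47557834 - 49.6900 * 0.97238837 * 0.36008217 = 4.1928


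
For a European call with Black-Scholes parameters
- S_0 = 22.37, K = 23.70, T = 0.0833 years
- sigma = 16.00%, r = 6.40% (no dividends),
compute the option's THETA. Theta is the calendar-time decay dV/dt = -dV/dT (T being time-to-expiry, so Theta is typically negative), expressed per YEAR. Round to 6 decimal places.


d1 = -1.1121304914; d2 = -1.1583092744
phi(d1) = 0.2149487507; exp(-qT) = 1.0000000000; exp(-rT) = 0.9946829856
Theta = -S*exp(-qT)*phi(d1)*sigma/(2*sqrt(T)) - r*K*exp(-rT)*N(d2) + q*S*exp(-qT)*N(d1)
N(d1) = 0.1330410242; N(d2) = 0.1233689240; sqrt(T) = 0.2886173938
Term 1 = -22.3700 * 1.0000000000 * 0.2149487507 * 0.1600 / (2 * 0.2886173938) = -1.3328104699
Term 2 = -0.0640 * 23.7000 * 0.9946829856 * 0.1233689240 = -0.1861310324
Term 3 = 0 (no dividend yield, q = 0)
Theta = -1.3328104699 + (-0.1861310324) + (0.0000000000) = -1.518942

Answer: Theta = -1.518942


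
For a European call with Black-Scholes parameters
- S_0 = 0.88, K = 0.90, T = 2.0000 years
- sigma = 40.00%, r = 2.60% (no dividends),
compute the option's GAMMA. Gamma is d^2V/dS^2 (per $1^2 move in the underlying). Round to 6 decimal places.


d1 = 0.3350398221; d2 = -0.2306456028
phi(d1) = 0.3771680728; exp(-qT) = 1.0000000000; exp(-rT) = 0.9493288668
Gamma = exp(-qT) * phi(d1) / (S * sigma * sqrt(T)) = 1.0000000000 * 0.3771680728 / (0.8800 * 0.4000 * 1.4142135624) = 0.757665

Answer: Gamma = 0.757665


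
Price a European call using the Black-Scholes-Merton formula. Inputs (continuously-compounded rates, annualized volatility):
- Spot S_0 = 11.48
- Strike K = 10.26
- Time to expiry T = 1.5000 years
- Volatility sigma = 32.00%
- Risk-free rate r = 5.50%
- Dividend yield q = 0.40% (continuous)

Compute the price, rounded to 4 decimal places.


Answer: Price = 2.7837

Derivation:
d1 = (ln(S/K) + (r - q + 0.5*sigma^2) * T) / (sigma * sqrt(T)) = 0.67782880
d2 = d1 - sigma * sqrt(T) = 0.28591044
exp(-rT) = 0.92081144; exp(-qT) = 0.99401796
C = S_0 * exp(-qT) * N(d1) - K * exp(-rT) * N(d2)
N(d1) = 0.75105988; N(d2) = 0.61252664
C = 11.4800 * 0.99401796 * 0.75105988 - 10.2600 * 0.92081144 * 0.61252664 = 2.7837


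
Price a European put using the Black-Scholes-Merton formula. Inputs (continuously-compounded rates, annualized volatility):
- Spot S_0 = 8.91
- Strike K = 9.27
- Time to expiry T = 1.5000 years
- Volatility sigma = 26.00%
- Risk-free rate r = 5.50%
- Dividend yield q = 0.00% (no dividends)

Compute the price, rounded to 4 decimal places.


Answer: Price = 0.9263

Derivation:
d1 = (ln(S/K) + (r - q + 0.5*sigma^2) * T) / (sigma * sqrt(T)) = 0.29391007
d2 = d1 - sigma * sqrt(T) = -0.02452359
exp(-rT) = 0.92081144; exp(-qT) = 1.00000000
P = K * exp(-rT) * N(-d2) - S_0 * exp(-qT) * N(-d1)
N(-d1) = 0.38441331; N(-d2) = 0.50978252
P = 9.2700 * 0.92081144 * 0.50978252 - 8.9100 * 1.00000000 * 0.38441331 = 0.9263


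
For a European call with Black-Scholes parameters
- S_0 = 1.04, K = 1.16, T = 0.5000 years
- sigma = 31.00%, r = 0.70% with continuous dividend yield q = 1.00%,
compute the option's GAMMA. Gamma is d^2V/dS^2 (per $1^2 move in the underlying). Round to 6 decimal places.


Answer: Gamma = 1.610306

Derivation:
d1 = -0.3954063200; d2 = -0.6146094222
phi(d1) = 0.3689435557; exp(-qT) = 0.9950124792; exp(-rT) = 0.9965061179
Gamma = exp(-qT) * phi(d1) / (S * sigma * sqrt(T)) = 0.9950124792 * 0.3689435557 / (1.0400 * 0.3100 * 0.7071067812) = 1.610306


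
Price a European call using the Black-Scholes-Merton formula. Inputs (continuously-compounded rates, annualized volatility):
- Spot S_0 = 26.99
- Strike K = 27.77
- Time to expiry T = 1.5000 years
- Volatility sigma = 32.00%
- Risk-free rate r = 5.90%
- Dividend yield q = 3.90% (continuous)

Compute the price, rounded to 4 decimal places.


Answer: Price = 3.9711

Derivation:
d1 = (ln(S/K) + (r - q + 0.5*sigma^2) * T) / (sigma * sqrt(T)) = 0.19981234
d2 = d1 - sigma * sqrt(T) = -0.19210602
exp(-rT) = 0.91530311; exp(-qT) = 0.94317824
C = S_0 * exp(-qT) * N(d1) - K * exp(-rT) * N(d2)
N(d1) = 0.57918633; N(d2) = 0.42382958
C = 26.9900 * 0.94317824 * 0.57918633 - 27.7700 * 0.91530311 * 0.42382958 = 3.9711


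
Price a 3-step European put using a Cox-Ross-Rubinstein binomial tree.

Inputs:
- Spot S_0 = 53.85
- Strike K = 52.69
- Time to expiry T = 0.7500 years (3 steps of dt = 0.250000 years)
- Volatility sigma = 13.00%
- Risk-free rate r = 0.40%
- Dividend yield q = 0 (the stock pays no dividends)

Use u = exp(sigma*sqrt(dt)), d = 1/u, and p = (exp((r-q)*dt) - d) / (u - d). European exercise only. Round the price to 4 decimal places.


dt = T/N = 0.250000
u = exp(sigma*sqrt(dt)) = 1.067159; d = 1/u = 0.937067
p = (exp((r-q)*dt) - d) / (u - d) = 0.491446
Discount per step: exp(-r*dt) = 0.999000
Stock lattice S(k, i) with i counting down-moves:
  k=0: S(0,0) = 53.8500
  k=1: S(1,0) = 57.4665; S(1,1) = 50.4611
  k=2: S(2,0) = 61.3259; S(2,1) = 53.8500; S(2,2) = 47.2854
  k=3: S(3,0) = 65.4445; S(3,1) = 57.4665; S(3,2) = 50.4611; S(3,3) = 44.3096
Terminal payoffs V(N, i) = max(K - S_T, 0):
  V(3,0) = 0.000000; V(3,1) = 0.000000; V(3,2) = 2.228917; V(3,3) = 8.380354
Backward induction: V(k, i) = exp(-r*dt) * [p * V(k+1, i) + (1-p) * V(k+1, i+1)].
  V(2,0) = exp(-r*dt) * [p*0.000000 + (1-p)*0.000000] = 0.000000
  V(2,1) = exp(-r*dt) * [p*0.000000 + (1-p)*2.228917] = 1.132391
  V(2,2) = exp(-r*dt) * [p*2.228917 + (1-p)*8.380354] = 5.351897
  V(1,0) = exp(-r*dt) * [p*0.000000 + (1-p)*1.132391] = 0.575306
  V(1,1) = exp(-r*dt) * [p*1.132391 + (1-p)*5.351897] = 3.274959
  V(0,0) = exp(-r*dt) * [p*0.575306 + (1-p)*3.274959] = 1.946277

Answer: Price = V(0,0) = 1.9463


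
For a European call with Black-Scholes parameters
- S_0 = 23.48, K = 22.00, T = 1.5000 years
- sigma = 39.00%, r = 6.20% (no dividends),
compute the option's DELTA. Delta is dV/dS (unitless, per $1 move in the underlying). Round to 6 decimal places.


Answer: Delta = 0.715605

Derivation:
d1 = 0.5698340977; d2 = 0.0921835979
phi(d1) = 0.3391563791; exp(-qT) = 1.0000000000; exp(-rT) = 0.9111935003
N(d1) = 0.7156048868
Delta = exp(-qT) * N(d1) = 1.0000000000 * 0.7156048868 = 0.715605


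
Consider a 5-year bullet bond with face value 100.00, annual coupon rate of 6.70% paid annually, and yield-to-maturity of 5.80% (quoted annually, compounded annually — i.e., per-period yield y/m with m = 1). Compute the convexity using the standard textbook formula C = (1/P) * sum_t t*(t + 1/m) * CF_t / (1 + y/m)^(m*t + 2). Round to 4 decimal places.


Answer: Convexity = 22.7023

Derivation:
Coupon per period c = face * coupon_rate / m = 6.700000
Periods per year m = 1; per-period yield y/m = 0.058000
Number of cashflows N = 5
Cashflows (t years, CF_t, discount factor 1/(1+y/m)^(m*t), PV):
  t = 1.0000: CF_t = 6.700000, DF = 0.945180, PV = 6.332703
  t = 2.0000: CF_t = 6.700000, DF = 0.893364, PV = 5.985542
  t = 3.0000: CF_t = 6.700000, DF = 0.844390, PV = 5.657412
  t = 4.0000: CF_t = 6.700000, DF = 0.798100, PV = 5.347270
  t = 5.0000: CF_t = 106.700000, DF = 0.754348, PV = 80.488916
Price P = sum_t PV_t = 103.811844
Convexity numerator sum_t t*(t + 1/m) * CF_t / (1+y/m)^(m*t + 2):
  t = 1.0000: term = 11.314824
  t = 2.0000: term = 32.083621
  t = 3.0000: term = 60.649568
  t = 4.0000: term = 95.541222
  t = 5.0000: term = 2157.178088
Convexity = (1/P) * sum = 2356.767323 / 103.811844 = 22.702297


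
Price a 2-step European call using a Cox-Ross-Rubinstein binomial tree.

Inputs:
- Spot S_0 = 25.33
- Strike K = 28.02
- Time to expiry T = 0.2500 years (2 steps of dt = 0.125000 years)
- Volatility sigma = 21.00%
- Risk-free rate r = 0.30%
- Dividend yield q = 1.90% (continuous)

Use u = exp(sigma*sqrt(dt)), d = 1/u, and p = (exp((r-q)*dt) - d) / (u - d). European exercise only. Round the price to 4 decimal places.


dt = T/N = 0.125000
u = exp(sigma*sqrt(dt)) = 1.077072; d = 1/u = 0.928443
p = (exp((r-q)*dt) - d) / (u - d) = 0.468004
Discount per step: exp(-r*dt) = 0.999625
Stock lattice S(k, i) with i counting down-moves:
  k=0: S(0,0) = 25.3300
  k=1: S(1,0) = 27.2822; S(1,1) = 23.5175
  k=2: S(2,0) = 29.3849; S(2,1) = 25.3300; S(2,2) = 21.8346
Terminal payoffs V(N, i) = max(S_T - K, 0):
  V(2,0) = 1.364928; V(2,1) = 0.000000; V(2,2) = 0.000000
Backward induction: V(k, i) = exp(-r*dt) * [p * V(k+1, i) + (1-p) * V(k+1, i+1)].
  V(1,0) = exp(-r*dt) * [p*1.364928 + (1-p)*0.000000] = 0.638552
  V(1,1) = exp(-r*dt) * [p*0.000000 + (1-p)*0.000000] = 0.000000
  V(0,0) = exp(-r*dt) * [p*0.638552 + (1-p)*0.000000] = 0.298733

Answer: Price = V(0,0) = 0.2987


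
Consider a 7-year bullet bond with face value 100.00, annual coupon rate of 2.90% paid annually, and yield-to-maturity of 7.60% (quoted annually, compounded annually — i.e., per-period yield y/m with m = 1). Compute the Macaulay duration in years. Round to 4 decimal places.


Answer: Macaulay duration = 6.3299 years

Derivation:
Coupon per period c = face * coupon_rate / m = 2.900000
Periods per year m = 1; per-period yield y/m = 0.076000
Number of cashflows N = 7
Cashflows (t years, CF_t, discount factor 1/(1+y/m)^(m*t), PV):
  t = 1.0000: CF_t = 2.900000, DF = 0.929368, PV = 2.695167
  t = 2.0000: CF_t = 2.900000, DF = 0.863725, PV = 2.504802
  t = 3.0000: CF_t = 2.900000, DF = 0.802718, PV = 2.327883
  t = 4.0000: CF_t = 2.900000, DF = 0.746021, PV = 2.163460
  t = 5.0000: CF_t = 2.900000, DF = 0.693328, PV = 2.010651
  t = 6.0000: CF_t = 2.900000, DF = 0.644357, PV = 1.868635
  t = 7.0000: CF_t = 102.900000, DF = 0.598845, PV = 61.621104
Price P = sum_t PV_t = 75.191702
Macaulay numerator sum_t t * PV_t:
  t * PV_t at t = 1.0000: 2.695167
  t * PV_t at t = 2.0000: 5.009605
  t * PV_t at t = 3.0000: 6.983650
  t * PV_t at t = 4.0000: 8.653841
  t * PV_t at t = 5.0000: 10.053254
  t * PV_t at t = 6.0000: 11.211807
  t * PV_t at t = 7.0000: 431.347729
Macaulay duration D = (sum_t t * PV_t) / P = 475.955052 / 75.191702 = 6.329888


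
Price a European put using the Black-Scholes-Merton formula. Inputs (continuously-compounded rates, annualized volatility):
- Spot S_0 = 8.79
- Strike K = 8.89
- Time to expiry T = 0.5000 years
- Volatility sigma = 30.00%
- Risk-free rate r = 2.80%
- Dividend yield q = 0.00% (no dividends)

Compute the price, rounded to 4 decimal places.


Answer: Price = 0.7298

Derivation:
d1 = (ln(S/K) + (r - q + 0.5*sigma^2) * T) / (sigma * sqrt(T)) = 0.11873578
d2 = d1 - sigma * sqrt(T) = -0.09339626
exp(-rT) = 0.98609754; exp(-qT) = 1.00000000
P = K * exp(-rT) * N(-d2) - S_0 * exp(-qT) * N(-d1)
N(-d1) = 0.45274235; N(-d2) = 0.53720562
P = 8.8900 * 0.98609754 * 0.53720562 - 8.7900 * 1.00000000 * 0.45274235 = 0.7298


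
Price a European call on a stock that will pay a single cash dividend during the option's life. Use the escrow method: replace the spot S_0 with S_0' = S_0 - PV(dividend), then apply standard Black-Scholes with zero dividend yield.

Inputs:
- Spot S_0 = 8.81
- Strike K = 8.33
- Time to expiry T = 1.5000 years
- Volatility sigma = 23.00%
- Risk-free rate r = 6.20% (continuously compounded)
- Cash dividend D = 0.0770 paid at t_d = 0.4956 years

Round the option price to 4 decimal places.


Answer: Price = 1.5973

Derivation:
PV(D) = D * exp(-r * t_d) = 0.0770 * 0.96974008 = 0.07466999
S_0' = S_0 - PV(D) = 8.8100 - 0.07466999 = 8.73533001
d1 = (ln(S_0'/K) + (r + sigma^2/2)*T) / (sigma*sqrt(T)) = 0.63966212
d2 = d1 - sigma*sqrt(T) = 0.35797080
exp(-rT) = 0.91119350
N(d1) = 0.73880386; N(d2) = 0.63981742
C = S_0' * N(d1) - K * exp(-rT) * N(d2) = 8.73533001 * 0.73880386 - 8.3300 * 0.91119350 * 0.63981742 = 1.5973


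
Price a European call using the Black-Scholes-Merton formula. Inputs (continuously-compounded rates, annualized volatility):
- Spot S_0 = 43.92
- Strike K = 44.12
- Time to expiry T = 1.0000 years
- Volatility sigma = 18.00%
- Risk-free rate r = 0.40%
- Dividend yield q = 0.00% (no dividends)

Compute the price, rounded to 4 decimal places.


d1 = (ln(S/K) + (r - q + 0.5*sigma^2) * T) / (sigma * sqrt(T)) = 0.08698113
d2 = d1 - sigma * sqrt(T) = -0.09301887
exp(-rT) = 0.99600799; exp(-qT) = 1.00000000
C = S_0 * exp(-qT) * N(d1) - K * exp(-rT) * N(d2)
N(d1) = 0.53465674; N(d2) = 0.46294428
C = 43.9200 * 1.00000000 * 0.53465674 - 44.1200 * 0.99600799 * 0.46294428 = 3.1386

Answer: Price = 3.1386


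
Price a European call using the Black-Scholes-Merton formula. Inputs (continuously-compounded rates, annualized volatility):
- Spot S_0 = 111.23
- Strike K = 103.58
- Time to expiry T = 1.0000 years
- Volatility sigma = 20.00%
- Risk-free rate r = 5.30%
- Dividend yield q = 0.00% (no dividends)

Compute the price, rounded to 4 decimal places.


d1 = (ln(S/K) + (r - q + 0.5*sigma^2) * T) / (sigma * sqrt(T)) = 0.72127934
d2 = d1 - sigma * sqrt(T) = 0.52127934
exp(-rT) = 0.94838001; exp(-qT) = 1.00000000
C = S_0 * exp(-qT) * N(d1) - K * exp(-rT) * N(d2)
N(d1) = 0.76463117; N(d2) = 0.69891391
C = 111.2300 * 1.00000000 * 0.76463117 - 103.5800 * 0.94838001 * 0.69891391 = 16.3934

Answer: Price = 16.3934


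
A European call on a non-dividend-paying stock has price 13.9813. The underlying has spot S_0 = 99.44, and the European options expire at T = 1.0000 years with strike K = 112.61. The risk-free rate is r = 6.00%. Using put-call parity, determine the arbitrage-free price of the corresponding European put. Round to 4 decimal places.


Answer: Put price = 20.5934

Derivation:
Put-call parity: C - P = S_0 * exp(-qT) - K * exp(-rT).
S_0 * exp(-qT) = 99.4400 * 1.00000000 = 99.44000000
K * exp(-rT) = 112.6100 * 0.94176453 = 106.05210413
P = C - S*exp(-qT) + K*exp(-rT)
P = 13.9813 - 99.44000000 + 106.05210413 = 20.5934


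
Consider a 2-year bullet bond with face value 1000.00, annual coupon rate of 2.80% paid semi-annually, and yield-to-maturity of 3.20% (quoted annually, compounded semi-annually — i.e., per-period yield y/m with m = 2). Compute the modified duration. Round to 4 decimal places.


Answer: Modified duration = 1.9279

Derivation:
Coupon per period c = face * coupon_rate / m = 14.000000
Periods per year m = 2; per-period yield y/m = 0.016000
Number of cashflows N = 4
Cashflows (t years, CF_t, discount factor 1/(1+y/m)^(m*t), PV):
  t = 0.5000: CF_t = 14.000000, DF = 0.984252, PV = 13.779528
  t = 1.0000: CF_t = 14.000000, DF = 0.968752, PV = 13.562527
  t = 1.5000: CF_t = 14.000000, DF = 0.953496, PV = 13.348944
  t = 2.0000: CF_t = 1014.000000, DF = 0.938480, PV = 951.619041
Price P = sum_t PV_t = 992.310040
First compute Macaulay numerator sum_t t * PV_t:
  t * PV_t at t = 0.5000: 6.889764
  t * PV_t at t = 1.0000: 13.562527
  t * PV_t at t = 1.5000: 20.023416
  t * PV_t at t = 2.0000: 1903.238082
Macaulay duration D = 1943.713789 / 992.310040 = 1.958777
Modified duration = D / (1 + y/m) = 1.958777 / (1 + 0.016000) = 1.927930


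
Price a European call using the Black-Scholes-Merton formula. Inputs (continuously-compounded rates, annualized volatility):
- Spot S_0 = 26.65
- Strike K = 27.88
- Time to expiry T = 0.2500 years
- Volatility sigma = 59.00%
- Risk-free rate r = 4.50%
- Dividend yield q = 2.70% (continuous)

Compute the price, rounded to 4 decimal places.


d1 = (ln(S/K) + (r - q + 0.5*sigma^2) * T) / (sigma * sqrt(T)) = 0.00980361
d2 = d1 - sigma * sqrt(T) = -0.28519639
exp(-rT) = 0.98881304; exp(-qT) = 0.99327273
C = S_0 * exp(-qT) * N(d1) - K * exp(-rT) * N(d2)
N(d1) = 0.50391101; N(d2) = 0.38774684
C = 26.6500 * 0.99327273 * 0.50391101 - 27.8800 * 0.98881304 * 0.38774684 = 2.6494

Answer: Price = 2.6494


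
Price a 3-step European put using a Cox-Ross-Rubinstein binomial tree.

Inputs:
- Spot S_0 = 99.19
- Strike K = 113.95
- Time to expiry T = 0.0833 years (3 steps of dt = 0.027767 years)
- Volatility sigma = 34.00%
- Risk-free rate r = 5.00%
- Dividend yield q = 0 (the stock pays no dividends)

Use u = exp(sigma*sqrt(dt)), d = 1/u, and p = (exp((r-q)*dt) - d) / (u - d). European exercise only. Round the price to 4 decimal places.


Answer: Price = V(0,0) = 14.7314

Derivation:
dt = T/N = 0.027767
u = exp(sigma*sqrt(dt)) = 1.058291; d = 1/u = 0.944920
p = (exp((r-q)*dt) - d) / (u - d) = 0.498094
Discount per step: exp(-r*dt) = 0.998613
Stock lattice S(k, i) with i counting down-moves:
  k=0: S(0,0) = 99.1900
  k=1: S(1,0) = 104.9719; S(1,1) = 93.7266
  k=2: S(2,0) = 111.0908; S(2,1) = 99.1900; S(2,2) = 88.5641
  k=3: S(3,0) = 117.5664; S(3,1) = 104.9719; S(3,2) = 93.7266; S(3,3) = 83.6860
Terminal payoffs V(N, i) = max(K - S_T, 0):
  V(3,0) = 0.000000; V(3,1) = 8.978117; V(3,2) = 20.223415; V(3,3) = 30.264041
Backward induction: V(k, i) = exp(-r*dt) * [p * V(k+1, i) + (1-p) * V(k+1, i+1)].
  V(2,0) = exp(-r*dt) * [p*0.000000 + (1-p)*8.978117] = 4.499916
  V(2,1) = exp(-r*dt) * [p*8.978117 + (1-p)*20.223415] = 14.601909
  V(2,2) = exp(-r*dt) * [p*20.223415 + (1-p)*30.264041] = 25.227813
  V(1,0) = exp(-r*dt) * [p*4.499916 + (1-p)*14.601909] = 9.556886
  V(1,1) = exp(-r*dt) * [p*14.601909 + (1-p)*25.227813] = 19.907453
  V(0,0) = exp(-r*dt) * [p*9.556886 + (1-p)*19.907453] = 14.731428


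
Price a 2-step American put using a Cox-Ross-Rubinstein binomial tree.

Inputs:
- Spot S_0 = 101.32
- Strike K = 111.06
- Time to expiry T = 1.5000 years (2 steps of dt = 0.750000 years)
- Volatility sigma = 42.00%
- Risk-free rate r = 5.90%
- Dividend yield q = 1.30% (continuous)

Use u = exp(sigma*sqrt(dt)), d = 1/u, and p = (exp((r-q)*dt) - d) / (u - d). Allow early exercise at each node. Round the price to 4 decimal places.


dt = T/N = 0.750000
u = exp(sigma*sqrt(dt)) = 1.438687; d = 1/u = 0.695078
p = (exp((r-q)*dt) - d) / (u - d) = 0.457262
Discount per step: exp(-r*dt) = 0.956715
Stock lattice S(k, i) with i counting down-moves:
  k=0: S(0,0) = 101.3200
  k=1: S(1,0) = 145.7677; S(1,1) = 70.4253
  k=2: S(2,0) = 209.7141; S(2,1) = 101.3200; S(2,2) = 48.9511
Terminal payoffs V(N, i) = max(K - S_T, 0):
  V(2,0) = 0.000000; V(2,1) = 9.740000; V(2,2) = 62.108868
Backward induction: V(k, i) = exp(-r*dt) * [p * V(k+1, i) + (1-p) * V(k+1, i+1)]; then take max(V_cont, immediate exercise) for American.
  V(1,0) = exp(-r*dt) * [p*0.000000 + (1-p)*9.740000] = 5.057453; exercise = 0.000000; V(1,0) = max -> 5.057453
  V(1,1) = exp(-r*dt) * [p*9.740000 + (1-p)*62.108868] = 36.510710; exercise = 40.634659; V(1,1) = max -> 40.634659
  V(0,0) = exp(-r*dt) * [p*5.057453 + (1-p)*40.634659] = 23.311850; exercise = 9.740000; V(0,0) = max -> 23.311850

Answer: Price = V(0,0) = 23.3118


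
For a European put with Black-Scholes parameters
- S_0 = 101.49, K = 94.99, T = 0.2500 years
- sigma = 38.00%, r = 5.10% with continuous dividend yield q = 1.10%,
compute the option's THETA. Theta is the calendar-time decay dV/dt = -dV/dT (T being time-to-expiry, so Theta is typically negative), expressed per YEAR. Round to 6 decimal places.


d1 = 0.4959928872; d2 = 0.3059928872
phi(d1) = 0.3527685844; exp(-qT) = 0.9972537778; exp(-rT) = 0.9873309369
Theta = -S*exp(-qT)*phi(d1)*sigma/(2*sqrt(T)) + r*K*exp(-rT)*N(-d2) - q*S*exp(-qT)*N(-d1)
N(-d1) = 0.3099497147; N(-d2) = 0.3798050307; sqrt(T) = 0.5000000000
Term 1 = -101.4900 * 0.9972537778 * 0.3527685844 * 0.3800 / (2 * 0.5000000000) = -13.5675815810
Term 2 = 0.0510 * 94.9900 * 0.9873309369 * 0.3798050307 = 1.8166510826
Term 3 = -0.0110 * 101.4900 * 0.9972537778 * 0.3099497147 = -0.3450745011
Theta = -13.5675815810 + (1.8166510826) + (-0.3450745011) = -12.096005

Answer: Theta = -12.096005


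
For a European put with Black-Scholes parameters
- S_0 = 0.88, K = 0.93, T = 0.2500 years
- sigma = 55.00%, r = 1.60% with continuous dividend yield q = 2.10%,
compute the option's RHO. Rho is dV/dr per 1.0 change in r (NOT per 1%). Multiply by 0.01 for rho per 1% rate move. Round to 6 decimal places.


d1 = -0.0680006497; d2 = -0.3430006497
phi(d1) = 0.3980209737; exp(-qT) = 0.9947637572; exp(-rT) = 0.9960079893
N(-d2) = 0.6342010143
Rho = -K*T*exp(-rT)*N(-d2) = -0.9300 * 0.2500 * 0.9960079893 * 0.6342010143 = -0.146863

Answer: Rho = -0.146863


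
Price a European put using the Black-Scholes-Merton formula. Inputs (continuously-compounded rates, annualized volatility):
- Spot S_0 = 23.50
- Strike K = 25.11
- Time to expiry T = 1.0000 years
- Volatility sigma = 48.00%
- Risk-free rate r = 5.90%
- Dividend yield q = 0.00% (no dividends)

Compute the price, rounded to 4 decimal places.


d1 = (ln(S/K) + (r - q + 0.5*sigma^2) * T) / (sigma * sqrt(T)) = 0.22486302
d2 = d1 - sigma * sqrt(T) = -0.25513698
exp(-rT) = 0.94270677; exp(-qT) = 1.00000000
P = K * exp(-rT) * N(-d2) - S_0 * exp(-qT) * N(-d1)
N(-d1) = 0.41104292; N(-d2) = 0.60069135
P = 25.1100 * 0.94270677 * 0.60069135 - 23.5000 * 1.00000000 * 0.41104292 = 4.5597

Answer: Price = 4.5597


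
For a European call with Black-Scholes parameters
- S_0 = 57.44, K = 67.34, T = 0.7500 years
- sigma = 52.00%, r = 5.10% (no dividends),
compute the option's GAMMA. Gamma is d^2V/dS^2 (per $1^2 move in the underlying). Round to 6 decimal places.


Answer: Gamma = 0.015408

Derivation:
d1 = -0.0429981369; d2 = -0.4933313468
phi(d1) = 0.3985736606; exp(-qT) = 1.0000000000; exp(-rT) = 0.9624722927
Gamma = exp(-qT) * phi(d1) / (S * sigma * sqrt(T)) = 1.0000000000 * 0.3985736606 / (57.4400 * 0.5200 * 0.8660254038) = 0.015408


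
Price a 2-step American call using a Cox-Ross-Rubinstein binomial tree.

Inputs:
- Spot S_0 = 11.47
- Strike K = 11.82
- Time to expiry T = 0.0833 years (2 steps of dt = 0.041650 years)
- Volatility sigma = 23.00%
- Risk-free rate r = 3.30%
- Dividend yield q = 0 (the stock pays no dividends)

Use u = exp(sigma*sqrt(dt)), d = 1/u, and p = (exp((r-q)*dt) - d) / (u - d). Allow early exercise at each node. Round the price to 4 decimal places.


dt = T/N = 0.041650
u = exp(sigma*sqrt(dt)) = 1.048058; d = 1/u = 0.954145
p = (exp((r-q)*dt) - d) / (u - d) = 0.502913
Discount per step: exp(-r*dt) = 0.998626
Stock lattice S(k, i) with i counting down-moves:
  k=0: S(0,0) = 11.4700
  k=1: S(1,0) = 12.0212; S(1,1) = 10.9440
  k=2: S(2,0) = 12.5989; S(2,1) = 11.4700; S(2,2) = 10.4422
Terminal payoffs V(N, i) = max(S_T - K, 0):
  V(2,0) = 0.778947; V(2,1) = 0.000000; V(2,2) = 0.000000
Backward induction: V(k, i) = exp(-r*dt) * [p * V(k+1, i) + (1-p) * V(k+1, i+1)]; then take max(V_cont, immediate exercise) for American.
  V(1,0) = exp(-r*dt) * [p*0.778947 + (1-p)*0.000000] = 0.391204; exercise = 0.201228; V(1,0) = max -> 0.391204
  V(1,1) = exp(-r*dt) * [p*0.000000 + (1-p)*0.000000] = 0.000000; exercise = 0.000000; V(1,1) = max -> 0.000000
  V(0,0) = exp(-r*dt) * [p*0.391204 + (1-p)*0.000000] = 0.196472; exercise = 0.000000; V(0,0) = max -> 0.196472

Answer: Price = V(0,0) = 0.1965


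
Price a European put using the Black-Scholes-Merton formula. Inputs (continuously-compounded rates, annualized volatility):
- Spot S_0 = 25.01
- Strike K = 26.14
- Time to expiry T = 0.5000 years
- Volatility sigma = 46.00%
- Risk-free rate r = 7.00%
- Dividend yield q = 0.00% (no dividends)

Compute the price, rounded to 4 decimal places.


d1 = (ln(S/K) + (r - q + 0.5*sigma^2) * T) / (sigma * sqrt(T)) = 0.13437807
d2 = d1 - sigma * sqrt(T) = -0.19089105
exp(-rT) = 0.96560542; exp(-qT) = 1.00000000
P = K * exp(-rT) * N(-d2) - S_0 * exp(-qT) * N(-d1)
N(-d1) = 0.44655181; N(-d2) = 0.57569452
P = 26.1400 * 0.96560542 * 0.57569452 - 25.0100 * 1.00000000 * 0.44655181 = 3.3628

Answer: Price = 3.3628


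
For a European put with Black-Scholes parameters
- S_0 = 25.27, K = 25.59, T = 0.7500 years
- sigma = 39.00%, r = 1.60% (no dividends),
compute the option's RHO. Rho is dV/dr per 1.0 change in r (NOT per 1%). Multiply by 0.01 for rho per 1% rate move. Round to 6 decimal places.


Answer: Rho = -10.766226

Derivation:
d1 = 0.1671466667; d2 = -0.1706032407
phi(d1) = 0.3934081969; exp(-qT) = 1.0000000000; exp(-rT) = 0.9880717129
N(-d2) = 0.5677321252
Rho = -K*T*exp(-rT)*N(-d2) = -25.5900 * 0.7500 * 0.9880717129 * 0.5677321252 = -10.766226


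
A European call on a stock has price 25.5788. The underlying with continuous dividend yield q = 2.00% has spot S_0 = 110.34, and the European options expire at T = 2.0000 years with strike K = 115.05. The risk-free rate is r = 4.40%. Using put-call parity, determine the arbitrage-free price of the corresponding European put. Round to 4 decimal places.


Answer: Put price = 24.9236

Derivation:
Put-call parity: C - P = S_0 * exp(-qT) - K * exp(-rT).
S_0 * exp(-qT) = 110.3400 * 0.96078944 = 106.01350672
K * exp(-rT) = 115.0500 * 0.91576088 = 105.35828887
P = C - S*exp(-qT) + K*exp(-rT)
P = 25.5788 - 106.01350672 + 105.35828887 = 24.9236


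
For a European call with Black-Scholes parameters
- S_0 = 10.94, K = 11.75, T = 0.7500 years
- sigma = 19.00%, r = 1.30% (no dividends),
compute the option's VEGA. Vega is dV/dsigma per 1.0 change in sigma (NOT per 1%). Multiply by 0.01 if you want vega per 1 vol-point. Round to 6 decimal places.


d1 = -0.2925643094; d2 = -0.4571091361
phi(d1) = 0.3822289628; exp(-qT) = 1.0000000000; exp(-rT) = 0.9902973771
Vega = S * exp(-qT) * phi(d1) * sqrt(T) = 10.9400 * 1.0000000000 * 0.3822289628 * 0.8660254038 = 3.621359

Answer: Vega = 3.621359


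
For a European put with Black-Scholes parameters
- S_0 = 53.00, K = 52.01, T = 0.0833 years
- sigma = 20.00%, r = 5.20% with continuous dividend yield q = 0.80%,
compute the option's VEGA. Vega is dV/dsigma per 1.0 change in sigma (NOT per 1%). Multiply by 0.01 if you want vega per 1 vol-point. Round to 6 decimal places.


d1 = 0.4190167725; d2 = 0.3612932937
phi(d1) = 0.3654133644; exp(-qT) = 0.9993338220; exp(-rT) = 0.9956777678
Vega = S * exp(-qT) * phi(d1) * sqrt(T) = 53.0000 * 0.9993338220 * 0.3654133644 * 0.2886173938 = 5.585903

Answer: Vega = 5.585903


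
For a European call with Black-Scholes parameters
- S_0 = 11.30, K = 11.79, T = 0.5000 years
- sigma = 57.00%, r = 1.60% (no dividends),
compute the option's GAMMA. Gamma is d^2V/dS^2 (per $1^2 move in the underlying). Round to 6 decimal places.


Answer: Gamma = 0.087006

Derivation:
d1 = 0.1160548586; d2 = -0.2869960067
phi(d1) = 0.3962646835; exp(-qT) = 1.0000000000; exp(-rT) = 0.9920319148
Gamma = exp(-qT) * phi(d1) / (S * sigma * sqrt(T)) = 1.0000000000 * 0.3962646835 / (11.3000 * 0.5700 * 0.7071067812) = 0.087006


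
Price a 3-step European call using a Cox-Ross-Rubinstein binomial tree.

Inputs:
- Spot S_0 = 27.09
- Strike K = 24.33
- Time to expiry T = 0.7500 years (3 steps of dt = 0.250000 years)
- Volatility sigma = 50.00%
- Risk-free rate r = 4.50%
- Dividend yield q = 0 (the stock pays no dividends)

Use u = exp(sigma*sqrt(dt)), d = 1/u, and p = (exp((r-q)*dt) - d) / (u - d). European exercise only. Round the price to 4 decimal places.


Answer: Price = V(0,0) = 6.5783

Derivation:
dt = T/N = 0.250000
u = exp(sigma*sqrt(dt)) = 1.284025; d = 1/u = 0.778801
p = (exp((r-q)*dt) - d) / (u - d) = 0.460217
Discount per step: exp(-r*dt) = 0.988813
Stock lattice S(k, i) with i counting down-moves:
  k=0: S(0,0) = 27.0900
  k=1: S(1,0) = 34.7842; S(1,1) = 21.0977
  k=2: S(2,0) = 44.6639; S(2,1) = 27.0900; S(2,2) = 16.4309
  k=3: S(3,0) = 57.3495; S(3,1) = 34.7842; S(3,2) = 21.0977; S(3,3) = 12.7964
Terminal payoffs V(N, i) = max(S_T - K, 0):
  V(3,0) = 33.019530; V(3,1) = 10.454249; V(3,2) = 0.000000; V(3,3) = 0.000000
Backward induction: V(k, i) = exp(-r*dt) * [p * V(k+1, i) + (1-p) * V(k+1, i+1)].
  V(2,0) = exp(-r*dt) * [p*33.019530 + (1-p)*10.454249] = 20.606038
  V(2,1) = exp(-r*dt) * [p*10.454249 + (1-p)*0.000000] = 4.757395
  V(2,2) = exp(-r*dt) * [p*0.000000 + (1-p)*0.000000] = 0.000000
  V(1,0) = exp(-r*dt) * [p*20.606038 + (1-p)*4.757395] = 11.916387
  V(1,1) = exp(-r*dt) * [p*4.757395 + (1-p)*0.000000] = 2.164939
  V(0,0) = exp(-r*dt) * [p*11.916387 + (1-p)*2.164939] = 6.578293


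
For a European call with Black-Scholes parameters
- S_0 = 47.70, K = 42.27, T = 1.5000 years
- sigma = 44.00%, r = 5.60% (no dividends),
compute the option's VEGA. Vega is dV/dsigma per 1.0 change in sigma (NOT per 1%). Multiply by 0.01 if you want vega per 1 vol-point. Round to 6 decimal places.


d1 = 0.6495857209; d2 = 0.1106979775
phi(d1) = 0.3230593141; exp(-qT) = 1.0000000000; exp(-rT) = 0.9194312561
Vega = S * exp(-qT) * phi(d1) * sqrt(T) = 47.7000 * 1.0000000000 * 0.3230593141 * 1.2247448714 = 18.873232

Answer: Vega = 18.873232


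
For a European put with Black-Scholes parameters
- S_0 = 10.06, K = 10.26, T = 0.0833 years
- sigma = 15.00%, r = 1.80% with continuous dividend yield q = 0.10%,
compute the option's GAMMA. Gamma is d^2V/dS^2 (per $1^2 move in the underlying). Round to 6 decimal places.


Answer: Gamma = 0.845389

Derivation:
d1 = -0.4003558678; d2 = -0.4436484768
phi(d1) = 0.3682176985; exp(-qT) = 0.9999167035; exp(-rT) = 0.9985017235
Gamma = exp(-qT) * phi(d1) / (S * sigma * sqrt(T)) = 0.9999167035 * 0.3682176985 / (10.0600 * 0.1500 * 0.2886173938) = 0.845389


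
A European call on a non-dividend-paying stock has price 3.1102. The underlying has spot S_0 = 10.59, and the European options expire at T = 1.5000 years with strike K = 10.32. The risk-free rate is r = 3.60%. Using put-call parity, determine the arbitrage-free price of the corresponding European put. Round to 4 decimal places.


Put-call parity: C - P = S_0 * exp(-qT) - K * exp(-rT).
S_0 * exp(-qT) = 10.5900 * 1.00000000 = 10.59000000
K * exp(-rT) = 10.3200 * 0.94743211 = 9.77749934
P = C - S*exp(-qT) + K*exp(-rT)
P = 3.1102 - 10.59000000 + 9.77749934 = 2.2977

Answer: Put price = 2.2977


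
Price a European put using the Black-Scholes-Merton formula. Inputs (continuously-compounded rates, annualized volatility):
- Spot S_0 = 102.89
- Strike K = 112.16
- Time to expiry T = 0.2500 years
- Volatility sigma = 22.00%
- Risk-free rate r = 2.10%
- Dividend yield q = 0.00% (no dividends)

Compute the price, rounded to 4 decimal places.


Answer: Price = 10.2636

Derivation:
d1 = (ln(S/K) + (r - q + 0.5*sigma^2) * T) / (sigma * sqrt(T)) = -0.68150879
d2 = d1 - sigma * sqrt(T) = -0.79150879
exp(-rT) = 0.99476376; exp(-qT) = 1.00000000
P = K * exp(-rT) * N(-d2) - S_0 * exp(-qT) * N(-d1)
N(-d1) = 0.75222520; N(-d2) = 0.78567643
P = 112.1600 * 0.99476376 * 0.78567643 - 102.8900 * 1.00000000 * 0.75222520 = 10.2636


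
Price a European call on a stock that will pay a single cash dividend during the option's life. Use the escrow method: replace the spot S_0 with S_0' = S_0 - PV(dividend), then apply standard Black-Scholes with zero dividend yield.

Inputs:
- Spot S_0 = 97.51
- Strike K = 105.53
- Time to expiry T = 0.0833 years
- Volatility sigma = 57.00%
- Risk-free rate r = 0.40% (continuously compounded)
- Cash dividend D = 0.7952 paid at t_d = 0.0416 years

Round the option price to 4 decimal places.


PV(D) = D * exp(-r * t_d) = 0.7952 * 0.99983361 = 0.79506769
S_0' = S_0 - PV(D) = 97.5100 - 0.79506769 = 96.71493231
d1 = (ln(S_0'/K) + (r + sigma^2/2)*T) / (sigma*sqrt(T)) = -0.44593839
d2 = d1 - sigma*sqrt(T) = -0.61045030
exp(-rT) = 0.99966686
N(d1) = 0.32782088; N(d2) = 0.27078178
C = S_0' * N(d1) - K * exp(-rT) * N(d2) = 96.71493231 * 0.32782088 - 105.5300 * 0.99966686 * 0.27078178 = 3.1391

Answer: Price = 3.1391
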